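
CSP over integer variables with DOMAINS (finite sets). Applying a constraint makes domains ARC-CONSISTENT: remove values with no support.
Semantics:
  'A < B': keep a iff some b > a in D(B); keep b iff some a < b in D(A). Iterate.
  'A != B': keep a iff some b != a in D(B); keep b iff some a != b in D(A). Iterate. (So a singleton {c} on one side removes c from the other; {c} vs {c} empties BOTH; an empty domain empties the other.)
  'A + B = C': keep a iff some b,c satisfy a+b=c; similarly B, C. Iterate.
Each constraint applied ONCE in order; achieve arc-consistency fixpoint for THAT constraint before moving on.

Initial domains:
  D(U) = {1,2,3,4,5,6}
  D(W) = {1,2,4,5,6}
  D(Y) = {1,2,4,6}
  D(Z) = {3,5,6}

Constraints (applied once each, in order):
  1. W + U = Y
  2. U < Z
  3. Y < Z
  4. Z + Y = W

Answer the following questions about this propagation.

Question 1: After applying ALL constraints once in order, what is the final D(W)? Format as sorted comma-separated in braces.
Answer: {5}

Derivation:
Constraint 1 (W + U = Y) on D(W)={1,2,4,5,6} D(U)={1,2,3,4,5,6} D(Y)={1,2,4,6}: W {1,2,4,5,6}->{1,2,4,5}; U {1,2,3,4,5,6}->{1,2,3,4,5}; Y {1,2,4,6}->{2,4,6}
Constraint 2 (U < Z) on D(U)={1,2,3,4,5} D(Z)={3,5,6}: no change
Constraint 3 (Y < Z) on D(Y)={2,4,6} D(Z)={3,5,6}: Y {2,4,6}->{2,4}
Constraint 4 (Z + Y = W) on D(Z)={3,5,6} D(Y)={2,4} D(W)={1,2,4,5}: Z {3,5,6}->{3}; Y {2,4}->{2}; W {1,2,4,5}->{5}
So after all 4 constraints: D(W) = {5}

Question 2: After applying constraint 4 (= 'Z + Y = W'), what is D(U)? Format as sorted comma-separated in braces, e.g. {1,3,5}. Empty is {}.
Constraint 1 (W + U = Y) on D(W)={1,2,4,5,6} D(U)={1,2,3,4,5,6} D(Y)={1,2,4,6}: W {1,2,4,5,6}->{1,2,4,5}; U {1,2,3,4,5,6}->{1,2,3,4,5}; Y {1,2,4,6}->{2,4,6}
Constraint 2 (U < Z) on D(U)={1,2,3,4,5} D(Z)={3,5,6}: no change
Constraint 3 (Y < Z) on D(Y)={2,4,6} D(Z)={3,5,6}: Y {2,4,6}->{2,4}
Constraint 4 (Z + Y = W) on D(Z)={3,5,6} D(Y)={2,4} D(W)={1,2,4,5}: Z {3,5,6}->{3}; Y {2,4}->{2}; W {1,2,4,5}->{5}
So after constraint 4: D(U) = {1,2,3,4,5}

Answer: {1,2,3,4,5}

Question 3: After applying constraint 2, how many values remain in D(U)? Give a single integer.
Answer: 5

Derivation:
Constraint 1 (W + U = Y) on D(W)={1,2,4,5,6} D(U)={1,2,3,4,5,6} D(Y)={1,2,4,6}: W {1,2,4,5,6}->{1,2,4,5}; U {1,2,3,4,5,6}->{1,2,3,4,5}; Y {1,2,4,6}->{2,4,6}
Constraint 2 (U < Z) on D(U)={1,2,3,4,5} D(Z)={3,5,6}: no change
So after constraint 2: D(U)={1,2,3,4,5}, size = 5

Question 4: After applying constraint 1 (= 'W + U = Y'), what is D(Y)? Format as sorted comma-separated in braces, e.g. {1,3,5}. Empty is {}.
Answer: {2,4,6}

Derivation:
Constraint 1 (W + U = Y) on D(W)={1,2,4,5,6} D(U)={1,2,3,4,5,6} D(Y)={1,2,4,6}: W {1,2,4,5,6}->{1,2,4,5}; U {1,2,3,4,5,6}->{1,2,3,4,5}; Y {1,2,4,6}->{2,4,6}
So after constraint 1: D(Y) = {2,4,6}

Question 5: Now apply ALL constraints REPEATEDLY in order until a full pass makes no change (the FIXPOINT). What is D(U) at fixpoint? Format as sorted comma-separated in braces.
pass 0 (initial): D(U)={1,2,3,4,5,6}
pass 1: U {1,2,3,4,5,6}->{1,2,3,4,5}; W {1,2,4,5,6}->{5}; Y {1,2,4,6}->{2}; Z {3,5,6}->{3}
pass 2: U {1,2,3,4,5}->{}; W {5}->{}; Y {2}->{}; Z {3}->{}
pass 3: no change
Fixpoint after 3 passes: D(U) = {}

Answer: {}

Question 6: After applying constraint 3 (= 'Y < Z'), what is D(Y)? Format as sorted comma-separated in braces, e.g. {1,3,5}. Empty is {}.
Constraint 1 (W + U = Y) on D(W)={1,2,4,5,6} D(U)={1,2,3,4,5,6} D(Y)={1,2,4,6}: W {1,2,4,5,6}->{1,2,4,5}; U {1,2,3,4,5,6}->{1,2,3,4,5}; Y {1,2,4,6}->{2,4,6}
Constraint 2 (U < Z) on D(U)={1,2,3,4,5} D(Z)={3,5,6}: no change
Constraint 3 (Y < Z) on D(Y)={2,4,6} D(Z)={3,5,6}: Y {2,4,6}->{2,4}
So after constraint 3: D(Y) = {2,4}

Answer: {2,4}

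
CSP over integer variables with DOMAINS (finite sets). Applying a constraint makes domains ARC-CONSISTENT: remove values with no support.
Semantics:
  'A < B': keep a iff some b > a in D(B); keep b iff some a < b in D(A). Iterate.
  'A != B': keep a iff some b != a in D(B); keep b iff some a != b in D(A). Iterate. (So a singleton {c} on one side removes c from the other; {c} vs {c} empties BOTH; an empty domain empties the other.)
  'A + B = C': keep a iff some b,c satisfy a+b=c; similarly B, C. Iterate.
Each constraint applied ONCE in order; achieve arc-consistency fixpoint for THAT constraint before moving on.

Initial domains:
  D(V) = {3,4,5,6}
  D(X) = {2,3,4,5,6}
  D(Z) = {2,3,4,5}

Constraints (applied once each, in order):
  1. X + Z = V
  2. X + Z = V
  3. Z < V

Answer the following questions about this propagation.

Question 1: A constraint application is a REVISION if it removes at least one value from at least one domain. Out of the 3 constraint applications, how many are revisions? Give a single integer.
Constraint 1 (X + Z = V) on D(X)={2,3,4,5,6} D(Z)={2,3,4,5} D(V)={3,4,5,6}: X {2,3,4,5,6}->{2,3,4}; Z {2,3,4,5}->{2,3,4}; V {3,4,5,6}->{4,5,6} => REVISION
Constraint 2 (X + Z = V) on D(X)={2,3,4} D(Z)={2,3,4} D(V)={4,5,6}: no change => not a revision
Constraint 3 (Z < V) on D(Z)={2,3,4} D(V)={4,5,6}: no change => not a revision
Total revisions = 1

Answer: 1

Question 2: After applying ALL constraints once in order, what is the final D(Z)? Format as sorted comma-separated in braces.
Constraint 1 (X + Z = V) on D(X)={2,3,4,5,6} D(Z)={2,3,4,5} D(V)={3,4,5,6}: X {2,3,4,5,6}->{2,3,4}; Z {2,3,4,5}->{2,3,4}; V {3,4,5,6}->{4,5,6}
Constraint 2 (X + Z = V) on D(X)={2,3,4} D(Z)={2,3,4} D(V)={4,5,6}: no change
Constraint 3 (Z < V) on D(Z)={2,3,4} D(V)={4,5,6}: no change
So after all 3 constraints: D(Z) = {2,3,4}

Answer: {2,3,4}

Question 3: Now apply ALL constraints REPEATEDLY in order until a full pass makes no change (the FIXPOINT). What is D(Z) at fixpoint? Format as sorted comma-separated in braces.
Answer: {2,3,4}

Derivation:
pass 0 (initial): D(Z)={2,3,4,5}
pass 1: V {3,4,5,6}->{4,5,6}; X {2,3,4,5,6}->{2,3,4}; Z {2,3,4,5}->{2,3,4}
pass 2: no change
Fixpoint after 2 passes: D(Z) = {2,3,4}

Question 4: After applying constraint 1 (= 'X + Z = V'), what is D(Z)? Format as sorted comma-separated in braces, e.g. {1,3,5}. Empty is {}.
Answer: {2,3,4}

Derivation:
Constraint 1 (X + Z = V) on D(X)={2,3,4,5,6} D(Z)={2,3,4,5} D(V)={3,4,5,6}: X {2,3,4,5,6}->{2,3,4}; Z {2,3,4,5}->{2,3,4}; V {3,4,5,6}->{4,5,6}
So after constraint 1: D(Z) = {2,3,4}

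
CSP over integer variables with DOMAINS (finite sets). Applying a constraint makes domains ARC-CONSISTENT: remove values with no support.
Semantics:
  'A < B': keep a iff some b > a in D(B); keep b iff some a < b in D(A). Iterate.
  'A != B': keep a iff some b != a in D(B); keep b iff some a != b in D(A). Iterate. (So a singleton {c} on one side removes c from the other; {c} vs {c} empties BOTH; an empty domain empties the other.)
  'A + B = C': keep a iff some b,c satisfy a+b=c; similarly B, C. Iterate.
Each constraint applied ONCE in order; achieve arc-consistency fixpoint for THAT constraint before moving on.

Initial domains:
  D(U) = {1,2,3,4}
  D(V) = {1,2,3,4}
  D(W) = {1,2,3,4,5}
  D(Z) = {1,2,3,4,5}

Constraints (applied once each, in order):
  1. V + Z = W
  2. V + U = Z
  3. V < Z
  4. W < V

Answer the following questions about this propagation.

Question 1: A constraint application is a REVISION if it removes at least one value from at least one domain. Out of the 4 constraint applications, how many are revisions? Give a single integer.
Constraint 1 (V + Z = W) on D(V)={1,2,3,4} D(Z)={1,2,3,4,5} D(W)={1,2,3,4,5}: Z {1,2,3,4,5}->{1,2,3,4}; W {1,2,3,4,5}->{2,3,4,5} => REVISION
Constraint 2 (V + U = Z) on D(V)={1,2,3,4} D(U)={1,2,3,4} D(Z)={1,2,3,4}: V {1,2,3,4}->{1,2,3}; U {1,2,3,4}->{1,2,3}; Z {1,2,3,4}->{2,3,4} => REVISION
Constraint 3 (V < Z) on D(V)={1,2,3} D(Z)={2,3,4}: no change => not a revision
Constraint 4 (W < V) on D(W)={2,3,4,5} D(V)={1,2,3}: W {2,3,4,5}->{2}; V {1,2,3}->{3} => REVISION
Total revisions = 3

Answer: 3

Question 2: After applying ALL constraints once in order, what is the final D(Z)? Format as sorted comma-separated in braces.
Constraint 1 (V + Z = W) on D(V)={1,2,3,4} D(Z)={1,2,3,4,5} D(W)={1,2,3,4,5}: Z {1,2,3,4,5}->{1,2,3,4}; W {1,2,3,4,5}->{2,3,4,5}
Constraint 2 (V + U = Z) on D(V)={1,2,3,4} D(U)={1,2,3,4} D(Z)={1,2,3,4}: V {1,2,3,4}->{1,2,3}; U {1,2,3,4}->{1,2,3}; Z {1,2,3,4}->{2,3,4}
Constraint 3 (V < Z) on D(V)={1,2,3} D(Z)={2,3,4}: no change
Constraint 4 (W < V) on D(W)={2,3,4,5} D(V)={1,2,3}: W {2,3,4,5}->{2}; V {1,2,3}->{3}
So after all 4 constraints: D(Z) = {2,3,4}

Answer: {2,3,4}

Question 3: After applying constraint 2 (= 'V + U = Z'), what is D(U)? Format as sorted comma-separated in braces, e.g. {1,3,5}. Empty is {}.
Answer: {1,2,3}

Derivation:
Constraint 1 (V + Z = W) on D(V)={1,2,3,4} D(Z)={1,2,3,4,5} D(W)={1,2,3,4,5}: Z {1,2,3,4,5}->{1,2,3,4}; W {1,2,3,4,5}->{2,3,4,5}
Constraint 2 (V + U = Z) on D(V)={1,2,3,4} D(U)={1,2,3,4} D(Z)={1,2,3,4}: V {1,2,3,4}->{1,2,3}; U {1,2,3,4}->{1,2,3}; Z {1,2,3,4}->{2,3,4}
So after constraint 2: D(U) = {1,2,3}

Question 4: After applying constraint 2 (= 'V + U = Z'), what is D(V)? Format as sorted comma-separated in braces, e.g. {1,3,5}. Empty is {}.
Answer: {1,2,3}

Derivation:
Constraint 1 (V + Z = W) on D(V)={1,2,3,4} D(Z)={1,2,3,4,5} D(W)={1,2,3,4,5}: Z {1,2,3,4,5}->{1,2,3,4}; W {1,2,3,4,5}->{2,3,4,5}
Constraint 2 (V + U = Z) on D(V)={1,2,3,4} D(U)={1,2,3,4} D(Z)={1,2,3,4}: V {1,2,3,4}->{1,2,3}; U {1,2,3,4}->{1,2,3}; Z {1,2,3,4}->{2,3,4}
So after constraint 2: D(V) = {1,2,3}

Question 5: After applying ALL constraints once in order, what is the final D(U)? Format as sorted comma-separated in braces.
Answer: {1,2,3}

Derivation:
Constraint 1 (V + Z = W) on D(V)={1,2,3,4} D(Z)={1,2,3,4,5} D(W)={1,2,3,4,5}: Z {1,2,3,4,5}->{1,2,3,4}; W {1,2,3,4,5}->{2,3,4,5}
Constraint 2 (V + U = Z) on D(V)={1,2,3,4} D(U)={1,2,3,4} D(Z)={1,2,3,4}: V {1,2,3,4}->{1,2,3}; U {1,2,3,4}->{1,2,3}; Z {1,2,3,4}->{2,3,4}
Constraint 3 (V < Z) on D(V)={1,2,3} D(Z)={2,3,4}: no change
Constraint 4 (W < V) on D(W)={2,3,4,5} D(V)={1,2,3}: W {2,3,4,5}->{2}; V {1,2,3}->{3}
So after all 4 constraints: D(U) = {1,2,3}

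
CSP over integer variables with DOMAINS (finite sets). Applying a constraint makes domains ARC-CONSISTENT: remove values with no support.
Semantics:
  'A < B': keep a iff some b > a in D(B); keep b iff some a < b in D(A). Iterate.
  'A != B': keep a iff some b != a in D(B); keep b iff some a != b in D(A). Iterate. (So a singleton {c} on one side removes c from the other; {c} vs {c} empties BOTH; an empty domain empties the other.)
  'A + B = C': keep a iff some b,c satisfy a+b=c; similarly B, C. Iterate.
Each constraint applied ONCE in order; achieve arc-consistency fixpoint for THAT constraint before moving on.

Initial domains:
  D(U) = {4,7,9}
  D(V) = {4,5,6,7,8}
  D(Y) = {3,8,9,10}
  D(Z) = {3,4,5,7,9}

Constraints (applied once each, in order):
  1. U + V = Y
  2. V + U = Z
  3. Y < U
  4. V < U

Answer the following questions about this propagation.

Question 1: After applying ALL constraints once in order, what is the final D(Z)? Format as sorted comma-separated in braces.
Answer: {9}

Derivation:
Constraint 1 (U + V = Y) on D(U)={4,7,9} D(V)={4,5,6,7,8} D(Y)={3,8,9,10}: U {4,7,9}->{4}; V {4,5,6,7,8}->{4,5,6}; Y {3,8,9,10}->{8,9,10}
Constraint 2 (V + U = Z) on D(V)={4,5,6} D(U)={4} D(Z)={3,4,5,7,9}: V {4,5,6}->{5}; Z {3,4,5,7,9}->{9}
Constraint 3 (Y < U) on D(Y)={8,9,10} D(U)={4}: Y {8,9,10}->{}; U {4}->{}
Constraint 4 (V < U) on D(V)={5} D(U)={}: V {5}->{}
So after all 4 constraints: D(Z) = {9}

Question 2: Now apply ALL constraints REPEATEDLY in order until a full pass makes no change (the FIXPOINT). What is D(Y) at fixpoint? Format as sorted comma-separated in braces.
Answer: {}

Derivation:
pass 0 (initial): D(Y)={3,8,9,10}
pass 1: U {4,7,9}->{}; V {4,5,6,7,8}->{}; Y {3,8,9,10}->{}; Z {3,4,5,7,9}->{9}
pass 2: Z {9}->{}
pass 3: no change
Fixpoint after 3 passes: D(Y) = {}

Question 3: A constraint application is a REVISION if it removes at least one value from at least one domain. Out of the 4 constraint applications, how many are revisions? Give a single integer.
Answer: 4

Derivation:
Constraint 1 (U + V = Y) on D(U)={4,7,9} D(V)={4,5,6,7,8} D(Y)={3,8,9,10}: U {4,7,9}->{4}; V {4,5,6,7,8}->{4,5,6}; Y {3,8,9,10}->{8,9,10} => REVISION
Constraint 2 (V + U = Z) on D(V)={4,5,6} D(U)={4} D(Z)={3,4,5,7,9}: V {4,5,6}->{5}; Z {3,4,5,7,9}->{9} => REVISION
Constraint 3 (Y < U) on D(Y)={8,9,10} D(U)={4}: Y {8,9,10}->{}; U {4}->{} => REVISION
Constraint 4 (V < U) on D(V)={5} D(U)={}: V {5}->{} => REVISION
Total revisions = 4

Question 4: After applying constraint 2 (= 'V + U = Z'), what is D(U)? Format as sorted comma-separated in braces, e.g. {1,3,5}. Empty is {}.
Constraint 1 (U + V = Y) on D(U)={4,7,9} D(V)={4,5,6,7,8} D(Y)={3,8,9,10}: U {4,7,9}->{4}; V {4,5,6,7,8}->{4,5,6}; Y {3,8,9,10}->{8,9,10}
Constraint 2 (V + U = Z) on D(V)={4,5,6} D(U)={4} D(Z)={3,4,5,7,9}: V {4,5,6}->{5}; Z {3,4,5,7,9}->{9}
So after constraint 2: D(U) = {4}

Answer: {4}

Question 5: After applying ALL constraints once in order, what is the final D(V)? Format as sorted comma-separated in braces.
Constraint 1 (U + V = Y) on D(U)={4,7,9} D(V)={4,5,6,7,8} D(Y)={3,8,9,10}: U {4,7,9}->{4}; V {4,5,6,7,8}->{4,5,6}; Y {3,8,9,10}->{8,9,10}
Constraint 2 (V + U = Z) on D(V)={4,5,6} D(U)={4} D(Z)={3,4,5,7,9}: V {4,5,6}->{5}; Z {3,4,5,7,9}->{9}
Constraint 3 (Y < U) on D(Y)={8,9,10} D(U)={4}: Y {8,9,10}->{}; U {4}->{}
Constraint 4 (V < U) on D(V)={5} D(U)={}: V {5}->{}
So after all 4 constraints: D(V) = {}

Answer: {}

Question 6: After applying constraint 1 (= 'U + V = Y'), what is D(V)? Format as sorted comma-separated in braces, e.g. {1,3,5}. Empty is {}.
Constraint 1 (U + V = Y) on D(U)={4,7,9} D(V)={4,5,6,7,8} D(Y)={3,8,9,10}: U {4,7,9}->{4}; V {4,5,6,7,8}->{4,5,6}; Y {3,8,9,10}->{8,9,10}
So after constraint 1: D(V) = {4,5,6}

Answer: {4,5,6}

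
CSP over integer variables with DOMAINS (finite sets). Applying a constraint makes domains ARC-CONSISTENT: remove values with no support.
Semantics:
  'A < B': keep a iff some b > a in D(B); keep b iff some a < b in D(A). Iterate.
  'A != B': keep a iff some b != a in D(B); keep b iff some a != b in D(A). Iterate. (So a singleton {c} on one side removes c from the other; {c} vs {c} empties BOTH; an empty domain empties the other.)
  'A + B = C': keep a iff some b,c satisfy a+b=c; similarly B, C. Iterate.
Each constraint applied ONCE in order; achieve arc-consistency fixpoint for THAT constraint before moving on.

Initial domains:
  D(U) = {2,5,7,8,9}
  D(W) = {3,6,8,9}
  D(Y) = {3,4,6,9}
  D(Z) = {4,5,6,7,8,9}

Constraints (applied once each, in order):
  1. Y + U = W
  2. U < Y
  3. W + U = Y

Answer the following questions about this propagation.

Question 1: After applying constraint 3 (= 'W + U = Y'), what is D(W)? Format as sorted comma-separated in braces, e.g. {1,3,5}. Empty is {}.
Answer: {}

Derivation:
Constraint 1 (Y + U = W) on D(Y)={3,4,6,9} D(U)={2,5,7,8,9} D(W)={3,6,8,9}: Y {3,4,6,9}->{3,4,6}; U {2,5,7,8,9}->{2,5}; W {3,6,8,9}->{6,8,9}
Constraint 2 (U < Y) on D(U)={2,5} D(Y)={3,4,6}: no change
Constraint 3 (W + U = Y) on D(W)={6,8,9} D(U)={2,5} D(Y)={3,4,6}: W {6,8,9}->{}; U {2,5}->{}; Y {3,4,6}->{}
So after constraint 3: D(W) = {}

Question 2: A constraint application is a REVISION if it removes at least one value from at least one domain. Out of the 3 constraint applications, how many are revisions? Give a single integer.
Constraint 1 (Y + U = W) on D(Y)={3,4,6,9} D(U)={2,5,7,8,9} D(W)={3,6,8,9}: Y {3,4,6,9}->{3,4,6}; U {2,5,7,8,9}->{2,5}; W {3,6,8,9}->{6,8,9} => REVISION
Constraint 2 (U < Y) on D(U)={2,5} D(Y)={3,4,6}: no change => not a revision
Constraint 3 (W + U = Y) on D(W)={6,8,9} D(U)={2,5} D(Y)={3,4,6}: W {6,8,9}->{}; U {2,5}->{}; Y {3,4,6}->{} => REVISION
Total revisions = 2

Answer: 2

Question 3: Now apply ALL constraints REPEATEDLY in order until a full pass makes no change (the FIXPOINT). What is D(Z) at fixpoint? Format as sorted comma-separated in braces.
Answer: {4,5,6,7,8,9}

Derivation:
pass 0 (initial): D(Z)={4,5,6,7,8,9}
pass 1: U {2,5,7,8,9}->{}; W {3,6,8,9}->{}; Y {3,4,6,9}->{}
pass 2: no change
Fixpoint after 2 passes: D(Z) = {4,5,6,7,8,9}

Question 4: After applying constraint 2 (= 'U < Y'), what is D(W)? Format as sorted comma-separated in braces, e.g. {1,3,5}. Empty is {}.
Constraint 1 (Y + U = W) on D(Y)={3,4,6,9} D(U)={2,5,7,8,9} D(W)={3,6,8,9}: Y {3,4,6,9}->{3,4,6}; U {2,5,7,8,9}->{2,5}; W {3,6,8,9}->{6,8,9}
Constraint 2 (U < Y) on D(U)={2,5} D(Y)={3,4,6}: no change
So after constraint 2: D(W) = {6,8,9}

Answer: {6,8,9}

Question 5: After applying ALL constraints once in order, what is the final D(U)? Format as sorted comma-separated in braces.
Answer: {}

Derivation:
Constraint 1 (Y + U = W) on D(Y)={3,4,6,9} D(U)={2,5,7,8,9} D(W)={3,6,8,9}: Y {3,4,6,9}->{3,4,6}; U {2,5,7,8,9}->{2,5}; W {3,6,8,9}->{6,8,9}
Constraint 2 (U < Y) on D(U)={2,5} D(Y)={3,4,6}: no change
Constraint 3 (W + U = Y) on D(W)={6,8,9} D(U)={2,5} D(Y)={3,4,6}: W {6,8,9}->{}; U {2,5}->{}; Y {3,4,6}->{}
So after all 3 constraints: D(U) = {}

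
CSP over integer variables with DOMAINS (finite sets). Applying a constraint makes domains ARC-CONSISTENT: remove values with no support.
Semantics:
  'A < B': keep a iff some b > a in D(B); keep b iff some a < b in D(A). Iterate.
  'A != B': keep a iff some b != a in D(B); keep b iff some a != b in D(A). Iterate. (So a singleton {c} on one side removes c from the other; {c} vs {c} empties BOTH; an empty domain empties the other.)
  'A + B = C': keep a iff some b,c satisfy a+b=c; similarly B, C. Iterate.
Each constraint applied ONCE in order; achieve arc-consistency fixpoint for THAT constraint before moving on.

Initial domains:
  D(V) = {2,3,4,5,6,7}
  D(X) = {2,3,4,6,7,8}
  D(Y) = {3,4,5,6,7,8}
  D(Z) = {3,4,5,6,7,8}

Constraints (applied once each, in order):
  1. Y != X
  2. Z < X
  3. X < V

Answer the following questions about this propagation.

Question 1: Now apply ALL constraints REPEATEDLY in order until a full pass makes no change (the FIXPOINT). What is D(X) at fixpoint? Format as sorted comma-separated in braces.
Answer: {4,6}

Derivation:
pass 0 (initial): D(X)={2,3,4,6,7,8}
pass 1: V {2,3,4,5,6,7}->{5,6,7}; X {2,3,4,6,7,8}->{4,6}; Z {3,4,5,6,7,8}->{3,4,5,6,7}
pass 2: Z {3,4,5,6,7}->{3,4,5}
pass 3: no change
Fixpoint after 3 passes: D(X) = {4,6}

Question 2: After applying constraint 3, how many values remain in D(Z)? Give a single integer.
Constraint 1 (Y != X) on D(Y)={3,4,5,6,7,8} D(X)={2,3,4,6,7,8}: no change
Constraint 2 (Z < X) on D(Z)={3,4,5,6,7,8} D(X)={2,3,4,6,7,8}: Z {3,4,5,6,7,8}->{3,4,5,6,7}; X {2,3,4,6,7,8}->{4,6,7,8}
Constraint 3 (X < V) on D(X)={4,6,7,8} D(V)={2,3,4,5,6,7}: X {4,6,7,8}->{4,6}; V {2,3,4,5,6,7}->{5,6,7}
So after constraint 3: D(Z)={3,4,5,6,7}, size = 5

Answer: 5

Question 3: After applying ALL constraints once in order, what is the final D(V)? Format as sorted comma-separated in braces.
Constraint 1 (Y != X) on D(Y)={3,4,5,6,7,8} D(X)={2,3,4,6,7,8}: no change
Constraint 2 (Z < X) on D(Z)={3,4,5,6,7,8} D(X)={2,3,4,6,7,8}: Z {3,4,5,6,7,8}->{3,4,5,6,7}; X {2,3,4,6,7,8}->{4,6,7,8}
Constraint 3 (X < V) on D(X)={4,6,7,8} D(V)={2,3,4,5,6,7}: X {4,6,7,8}->{4,6}; V {2,3,4,5,6,7}->{5,6,7}
So after all 3 constraints: D(V) = {5,6,7}

Answer: {5,6,7}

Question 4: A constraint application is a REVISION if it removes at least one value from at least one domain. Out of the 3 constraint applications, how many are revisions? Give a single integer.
Constraint 1 (Y != X) on D(Y)={3,4,5,6,7,8} D(X)={2,3,4,6,7,8}: no change => not a revision
Constraint 2 (Z < X) on D(Z)={3,4,5,6,7,8} D(X)={2,3,4,6,7,8}: Z {3,4,5,6,7,8}->{3,4,5,6,7}; X {2,3,4,6,7,8}->{4,6,7,8} => REVISION
Constraint 3 (X < V) on D(X)={4,6,7,8} D(V)={2,3,4,5,6,7}: X {4,6,7,8}->{4,6}; V {2,3,4,5,6,7}->{5,6,7} => REVISION
Total revisions = 2

Answer: 2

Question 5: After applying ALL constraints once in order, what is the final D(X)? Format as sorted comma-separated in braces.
Constraint 1 (Y != X) on D(Y)={3,4,5,6,7,8} D(X)={2,3,4,6,7,8}: no change
Constraint 2 (Z < X) on D(Z)={3,4,5,6,7,8} D(X)={2,3,4,6,7,8}: Z {3,4,5,6,7,8}->{3,4,5,6,7}; X {2,3,4,6,7,8}->{4,6,7,8}
Constraint 3 (X < V) on D(X)={4,6,7,8} D(V)={2,3,4,5,6,7}: X {4,6,7,8}->{4,6}; V {2,3,4,5,6,7}->{5,6,7}
So after all 3 constraints: D(X) = {4,6}

Answer: {4,6}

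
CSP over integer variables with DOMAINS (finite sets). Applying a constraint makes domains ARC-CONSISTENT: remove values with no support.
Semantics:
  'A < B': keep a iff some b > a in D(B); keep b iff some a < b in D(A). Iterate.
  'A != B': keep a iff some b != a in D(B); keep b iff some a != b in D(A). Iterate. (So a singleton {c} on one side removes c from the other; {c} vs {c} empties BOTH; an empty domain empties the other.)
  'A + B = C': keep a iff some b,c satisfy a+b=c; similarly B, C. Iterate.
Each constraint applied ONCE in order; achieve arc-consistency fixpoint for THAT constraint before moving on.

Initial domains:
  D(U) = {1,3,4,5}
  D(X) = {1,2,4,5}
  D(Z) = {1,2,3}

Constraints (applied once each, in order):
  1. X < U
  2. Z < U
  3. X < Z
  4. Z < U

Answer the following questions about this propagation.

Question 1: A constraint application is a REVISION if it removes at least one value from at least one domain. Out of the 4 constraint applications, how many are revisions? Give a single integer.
Constraint 1 (X < U) on D(X)={1,2,4,5} D(U)={1,3,4,5}: X {1,2,4,5}->{1,2,4}; U {1,3,4,5}->{3,4,5} => REVISION
Constraint 2 (Z < U) on D(Z)={1,2,3} D(U)={3,4,5}: no change => not a revision
Constraint 3 (X < Z) on D(X)={1,2,4} D(Z)={1,2,3}: X {1,2,4}->{1,2}; Z {1,2,3}->{2,3} => REVISION
Constraint 4 (Z < U) on D(Z)={2,3} D(U)={3,4,5}: no change => not a revision
Total revisions = 2

Answer: 2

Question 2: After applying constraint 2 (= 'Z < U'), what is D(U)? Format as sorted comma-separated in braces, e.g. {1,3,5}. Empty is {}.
Answer: {3,4,5}

Derivation:
Constraint 1 (X < U) on D(X)={1,2,4,5} D(U)={1,3,4,5}: X {1,2,4,5}->{1,2,4}; U {1,3,4,5}->{3,4,5}
Constraint 2 (Z < U) on D(Z)={1,2,3} D(U)={3,4,5}: no change
So after constraint 2: D(U) = {3,4,5}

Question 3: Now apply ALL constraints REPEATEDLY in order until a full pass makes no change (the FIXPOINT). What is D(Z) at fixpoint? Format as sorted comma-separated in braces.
pass 0 (initial): D(Z)={1,2,3}
pass 1: U {1,3,4,5}->{3,4,5}; X {1,2,4,5}->{1,2}; Z {1,2,3}->{2,3}
pass 2: no change
Fixpoint after 2 passes: D(Z) = {2,3}

Answer: {2,3}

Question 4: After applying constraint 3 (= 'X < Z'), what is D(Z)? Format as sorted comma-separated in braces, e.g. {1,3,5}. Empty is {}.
Constraint 1 (X < U) on D(X)={1,2,4,5} D(U)={1,3,4,5}: X {1,2,4,5}->{1,2,4}; U {1,3,4,5}->{3,4,5}
Constraint 2 (Z < U) on D(Z)={1,2,3} D(U)={3,4,5}: no change
Constraint 3 (X < Z) on D(X)={1,2,4} D(Z)={1,2,3}: X {1,2,4}->{1,2}; Z {1,2,3}->{2,3}
So after constraint 3: D(Z) = {2,3}

Answer: {2,3}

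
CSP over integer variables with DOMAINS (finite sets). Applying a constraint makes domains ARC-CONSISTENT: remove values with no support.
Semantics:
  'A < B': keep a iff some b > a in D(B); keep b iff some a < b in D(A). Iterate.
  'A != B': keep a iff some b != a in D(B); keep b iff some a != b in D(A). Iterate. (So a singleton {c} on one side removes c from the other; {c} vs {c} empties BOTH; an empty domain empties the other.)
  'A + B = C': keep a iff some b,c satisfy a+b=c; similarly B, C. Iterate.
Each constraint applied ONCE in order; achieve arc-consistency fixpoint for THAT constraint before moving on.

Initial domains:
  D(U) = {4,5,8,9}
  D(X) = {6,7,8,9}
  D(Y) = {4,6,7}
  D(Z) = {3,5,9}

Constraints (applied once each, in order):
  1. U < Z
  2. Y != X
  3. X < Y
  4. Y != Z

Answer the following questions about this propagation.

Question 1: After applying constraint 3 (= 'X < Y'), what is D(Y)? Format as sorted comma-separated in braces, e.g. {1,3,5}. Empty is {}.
Answer: {7}

Derivation:
Constraint 1 (U < Z) on D(U)={4,5,8,9} D(Z)={3,5,9}: U {4,5,8,9}->{4,5,8}; Z {3,5,9}->{5,9}
Constraint 2 (Y != X) on D(Y)={4,6,7} D(X)={6,7,8,9}: no change
Constraint 3 (X < Y) on D(X)={6,7,8,9} D(Y)={4,6,7}: X {6,7,8,9}->{6}; Y {4,6,7}->{7}
So after constraint 3: D(Y) = {7}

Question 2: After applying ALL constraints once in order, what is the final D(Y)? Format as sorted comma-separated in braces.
Answer: {7}

Derivation:
Constraint 1 (U < Z) on D(U)={4,5,8,9} D(Z)={3,5,9}: U {4,5,8,9}->{4,5,8}; Z {3,5,9}->{5,9}
Constraint 2 (Y != X) on D(Y)={4,6,7} D(X)={6,7,8,9}: no change
Constraint 3 (X < Y) on D(X)={6,7,8,9} D(Y)={4,6,7}: X {6,7,8,9}->{6}; Y {4,6,7}->{7}
Constraint 4 (Y != Z) on D(Y)={7} D(Z)={5,9}: no change
So after all 4 constraints: D(Y) = {7}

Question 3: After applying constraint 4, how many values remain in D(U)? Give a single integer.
Answer: 3

Derivation:
Constraint 1 (U < Z) on D(U)={4,5,8,9} D(Z)={3,5,9}: U {4,5,8,9}->{4,5,8}; Z {3,5,9}->{5,9}
Constraint 2 (Y != X) on D(Y)={4,6,7} D(X)={6,7,8,9}: no change
Constraint 3 (X < Y) on D(X)={6,7,8,9} D(Y)={4,6,7}: X {6,7,8,9}->{6}; Y {4,6,7}->{7}
Constraint 4 (Y != Z) on D(Y)={7} D(Z)={5,9}: no change
So after constraint 4: D(U)={4,5,8}, size = 3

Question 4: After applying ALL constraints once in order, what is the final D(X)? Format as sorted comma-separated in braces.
Answer: {6}

Derivation:
Constraint 1 (U < Z) on D(U)={4,5,8,9} D(Z)={3,5,9}: U {4,5,8,9}->{4,5,8}; Z {3,5,9}->{5,9}
Constraint 2 (Y != X) on D(Y)={4,6,7} D(X)={6,7,8,9}: no change
Constraint 3 (X < Y) on D(X)={6,7,8,9} D(Y)={4,6,7}: X {6,7,8,9}->{6}; Y {4,6,7}->{7}
Constraint 4 (Y != Z) on D(Y)={7} D(Z)={5,9}: no change
So after all 4 constraints: D(X) = {6}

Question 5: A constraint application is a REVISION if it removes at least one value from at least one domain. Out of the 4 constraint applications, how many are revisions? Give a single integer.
Answer: 2

Derivation:
Constraint 1 (U < Z) on D(U)={4,5,8,9} D(Z)={3,5,9}: U {4,5,8,9}->{4,5,8}; Z {3,5,9}->{5,9} => REVISION
Constraint 2 (Y != X) on D(Y)={4,6,7} D(X)={6,7,8,9}: no change => not a revision
Constraint 3 (X < Y) on D(X)={6,7,8,9} D(Y)={4,6,7}: X {6,7,8,9}->{6}; Y {4,6,7}->{7} => REVISION
Constraint 4 (Y != Z) on D(Y)={7} D(Z)={5,9}: no change => not a revision
Total revisions = 2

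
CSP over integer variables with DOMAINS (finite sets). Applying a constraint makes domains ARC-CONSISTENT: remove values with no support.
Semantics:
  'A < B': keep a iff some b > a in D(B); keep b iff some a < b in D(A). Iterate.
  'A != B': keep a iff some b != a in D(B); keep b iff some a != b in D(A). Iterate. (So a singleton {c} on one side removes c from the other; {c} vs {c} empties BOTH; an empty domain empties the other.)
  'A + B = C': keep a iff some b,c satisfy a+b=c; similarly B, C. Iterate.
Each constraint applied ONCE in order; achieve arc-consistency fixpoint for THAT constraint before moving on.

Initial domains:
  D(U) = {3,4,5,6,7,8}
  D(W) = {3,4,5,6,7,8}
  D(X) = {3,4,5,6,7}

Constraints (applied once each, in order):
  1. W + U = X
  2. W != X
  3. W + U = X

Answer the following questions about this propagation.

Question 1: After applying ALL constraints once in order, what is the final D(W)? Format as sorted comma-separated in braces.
Answer: {3,4}

Derivation:
Constraint 1 (W + U = X) on D(W)={3,4,5,6,7,8} D(U)={3,4,5,6,7,8} D(X)={3,4,5,6,7}: W {3,4,5,6,7,8}->{3,4}; U {3,4,5,6,7,8}->{3,4}; X {3,4,5,6,7}->{6,7}
Constraint 2 (W != X) on D(W)={3,4} D(X)={6,7}: no change
Constraint 3 (W + U = X) on D(W)={3,4} D(U)={3,4} D(X)={6,7}: no change
So after all 3 constraints: D(W) = {3,4}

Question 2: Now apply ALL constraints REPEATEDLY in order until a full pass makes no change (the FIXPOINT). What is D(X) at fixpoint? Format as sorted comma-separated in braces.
Answer: {6,7}

Derivation:
pass 0 (initial): D(X)={3,4,5,6,7}
pass 1: U {3,4,5,6,7,8}->{3,4}; W {3,4,5,6,7,8}->{3,4}; X {3,4,5,6,7}->{6,7}
pass 2: no change
Fixpoint after 2 passes: D(X) = {6,7}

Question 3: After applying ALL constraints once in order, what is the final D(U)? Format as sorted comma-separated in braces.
Constraint 1 (W + U = X) on D(W)={3,4,5,6,7,8} D(U)={3,4,5,6,7,8} D(X)={3,4,5,6,7}: W {3,4,5,6,7,8}->{3,4}; U {3,4,5,6,7,8}->{3,4}; X {3,4,5,6,7}->{6,7}
Constraint 2 (W != X) on D(W)={3,4} D(X)={6,7}: no change
Constraint 3 (W + U = X) on D(W)={3,4} D(U)={3,4} D(X)={6,7}: no change
So after all 3 constraints: D(U) = {3,4}

Answer: {3,4}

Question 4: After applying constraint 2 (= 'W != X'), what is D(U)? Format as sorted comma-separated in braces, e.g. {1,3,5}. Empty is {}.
Answer: {3,4}

Derivation:
Constraint 1 (W + U = X) on D(W)={3,4,5,6,7,8} D(U)={3,4,5,6,7,8} D(X)={3,4,5,6,7}: W {3,4,5,6,7,8}->{3,4}; U {3,4,5,6,7,8}->{3,4}; X {3,4,5,6,7}->{6,7}
Constraint 2 (W != X) on D(W)={3,4} D(X)={6,7}: no change
So after constraint 2: D(U) = {3,4}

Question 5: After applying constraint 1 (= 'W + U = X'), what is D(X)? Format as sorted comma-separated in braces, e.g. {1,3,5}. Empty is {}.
Constraint 1 (W + U = X) on D(W)={3,4,5,6,7,8} D(U)={3,4,5,6,7,8} D(X)={3,4,5,6,7}: W {3,4,5,6,7,8}->{3,4}; U {3,4,5,6,7,8}->{3,4}; X {3,4,5,6,7}->{6,7}
So after constraint 1: D(X) = {6,7}

Answer: {6,7}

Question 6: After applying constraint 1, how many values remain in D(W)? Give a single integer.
Constraint 1 (W + U = X) on D(W)={3,4,5,6,7,8} D(U)={3,4,5,6,7,8} D(X)={3,4,5,6,7}: W {3,4,5,6,7,8}->{3,4}; U {3,4,5,6,7,8}->{3,4}; X {3,4,5,6,7}->{6,7}
So after constraint 1: D(W)={3,4}, size = 2

Answer: 2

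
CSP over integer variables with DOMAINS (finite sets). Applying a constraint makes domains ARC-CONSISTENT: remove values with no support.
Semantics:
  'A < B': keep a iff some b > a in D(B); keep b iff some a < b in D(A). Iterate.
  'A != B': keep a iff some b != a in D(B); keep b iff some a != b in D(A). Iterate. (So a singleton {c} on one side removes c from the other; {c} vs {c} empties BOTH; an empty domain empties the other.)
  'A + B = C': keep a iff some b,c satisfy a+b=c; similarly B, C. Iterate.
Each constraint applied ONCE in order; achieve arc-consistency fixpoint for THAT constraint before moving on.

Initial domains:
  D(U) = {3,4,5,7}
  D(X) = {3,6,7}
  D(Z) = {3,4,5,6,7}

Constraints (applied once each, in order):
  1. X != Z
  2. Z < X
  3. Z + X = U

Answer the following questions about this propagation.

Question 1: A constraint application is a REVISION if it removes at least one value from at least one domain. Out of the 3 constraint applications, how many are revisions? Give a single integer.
Answer: 2

Derivation:
Constraint 1 (X != Z) on D(X)={3,6,7} D(Z)={3,4,5,6,7}: no change => not a revision
Constraint 2 (Z < X) on D(Z)={3,4,5,6,7} D(X)={3,6,7}: Z {3,4,5,6,7}->{3,4,5,6}; X {3,6,7}->{6,7} => REVISION
Constraint 3 (Z + X = U) on D(Z)={3,4,5,6} D(X)={6,7} D(U)={3,4,5,7}: Z {3,4,5,6}->{}; X {6,7}->{}; U {3,4,5,7}->{} => REVISION
Total revisions = 2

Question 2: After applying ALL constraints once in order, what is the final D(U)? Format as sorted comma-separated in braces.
Answer: {}

Derivation:
Constraint 1 (X != Z) on D(X)={3,6,7} D(Z)={3,4,5,6,7}: no change
Constraint 2 (Z < X) on D(Z)={3,4,5,6,7} D(X)={3,6,7}: Z {3,4,5,6,7}->{3,4,5,6}; X {3,6,7}->{6,7}
Constraint 3 (Z + X = U) on D(Z)={3,4,5,6} D(X)={6,7} D(U)={3,4,5,7}: Z {3,4,5,6}->{}; X {6,7}->{}; U {3,4,5,7}->{}
So after all 3 constraints: D(U) = {}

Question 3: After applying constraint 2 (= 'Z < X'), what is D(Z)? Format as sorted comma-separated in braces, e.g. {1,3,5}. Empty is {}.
Answer: {3,4,5,6}

Derivation:
Constraint 1 (X != Z) on D(X)={3,6,7} D(Z)={3,4,5,6,7}: no change
Constraint 2 (Z < X) on D(Z)={3,4,5,6,7} D(X)={3,6,7}: Z {3,4,5,6,7}->{3,4,5,6}; X {3,6,7}->{6,7}
So after constraint 2: D(Z) = {3,4,5,6}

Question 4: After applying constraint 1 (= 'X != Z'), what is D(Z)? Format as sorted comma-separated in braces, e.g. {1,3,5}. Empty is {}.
Constraint 1 (X != Z) on D(X)={3,6,7} D(Z)={3,4,5,6,7}: no change
So after constraint 1: D(Z) = {3,4,5,6,7}

Answer: {3,4,5,6,7}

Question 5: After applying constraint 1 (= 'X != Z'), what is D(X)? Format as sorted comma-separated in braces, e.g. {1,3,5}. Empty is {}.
Constraint 1 (X != Z) on D(X)={3,6,7} D(Z)={3,4,5,6,7}: no change
So after constraint 1: D(X) = {3,6,7}

Answer: {3,6,7}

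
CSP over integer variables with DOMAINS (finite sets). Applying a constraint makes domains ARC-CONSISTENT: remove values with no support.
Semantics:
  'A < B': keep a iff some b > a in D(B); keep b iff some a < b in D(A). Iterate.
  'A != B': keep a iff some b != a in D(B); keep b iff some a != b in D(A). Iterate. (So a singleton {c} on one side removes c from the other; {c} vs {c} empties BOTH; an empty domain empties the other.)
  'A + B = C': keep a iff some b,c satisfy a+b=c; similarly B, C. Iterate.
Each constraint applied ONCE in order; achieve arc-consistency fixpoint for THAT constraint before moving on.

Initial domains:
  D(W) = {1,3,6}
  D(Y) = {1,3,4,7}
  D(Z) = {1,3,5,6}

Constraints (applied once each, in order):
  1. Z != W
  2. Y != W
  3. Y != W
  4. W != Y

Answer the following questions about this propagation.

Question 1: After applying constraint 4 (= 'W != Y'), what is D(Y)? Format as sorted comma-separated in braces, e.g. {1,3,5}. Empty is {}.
Constraint 1 (Z != W) on D(Z)={1,3,5,6} D(W)={1,3,6}: no change
Constraint 2 (Y != W) on D(Y)={1,3,4,7} D(W)={1,3,6}: no change
Constraint 3 (Y != W) on D(Y)={1,3,4,7} D(W)={1,3,6}: no change
Constraint 4 (W != Y) on D(W)={1,3,6} D(Y)={1,3,4,7}: no change
So after constraint 4: D(Y) = {1,3,4,7}

Answer: {1,3,4,7}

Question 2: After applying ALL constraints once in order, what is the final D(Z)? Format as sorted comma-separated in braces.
Constraint 1 (Z != W) on D(Z)={1,3,5,6} D(W)={1,3,6}: no change
Constraint 2 (Y != W) on D(Y)={1,3,4,7} D(W)={1,3,6}: no change
Constraint 3 (Y != W) on D(Y)={1,3,4,7} D(W)={1,3,6}: no change
Constraint 4 (W != Y) on D(W)={1,3,6} D(Y)={1,3,4,7}: no change
So after all 4 constraints: D(Z) = {1,3,5,6}

Answer: {1,3,5,6}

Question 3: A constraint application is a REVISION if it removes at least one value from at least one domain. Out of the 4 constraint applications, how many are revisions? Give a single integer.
Constraint 1 (Z != W) on D(Z)={1,3,5,6} D(W)={1,3,6}: no change => not a revision
Constraint 2 (Y != W) on D(Y)={1,3,4,7} D(W)={1,3,6}: no change => not a revision
Constraint 3 (Y != W) on D(Y)={1,3,4,7} D(W)={1,3,6}: no change => not a revision
Constraint 4 (W != Y) on D(W)={1,3,6} D(Y)={1,3,4,7}: no change => not a revision
Total revisions = 0

Answer: 0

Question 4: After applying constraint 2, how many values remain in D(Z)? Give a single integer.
Constraint 1 (Z != W) on D(Z)={1,3,5,6} D(W)={1,3,6}: no change
Constraint 2 (Y != W) on D(Y)={1,3,4,7} D(W)={1,3,6}: no change
So after constraint 2: D(Z)={1,3,5,6}, size = 4

Answer: 4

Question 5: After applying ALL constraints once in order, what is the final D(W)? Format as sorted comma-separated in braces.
Constraint 1 (Z != W) on D(Z)={1,3,5,6} D(W)={1,3,6}: no change
Constraint 2 (Y != W) on D(Y)={1,3,4,7} D(W)={1,3,6}: no change
Constraint 3 (Y != W) on D(Y)={1,3,4,7} D(W)={1,3,6}: no change
Constraint 4 (W != Y) on D(W)={1,3,6} D(Y)={1,3,4,7}: no change
So after all 4 constraints: D(W) = {1,3,6}

Answer: {1,3,6}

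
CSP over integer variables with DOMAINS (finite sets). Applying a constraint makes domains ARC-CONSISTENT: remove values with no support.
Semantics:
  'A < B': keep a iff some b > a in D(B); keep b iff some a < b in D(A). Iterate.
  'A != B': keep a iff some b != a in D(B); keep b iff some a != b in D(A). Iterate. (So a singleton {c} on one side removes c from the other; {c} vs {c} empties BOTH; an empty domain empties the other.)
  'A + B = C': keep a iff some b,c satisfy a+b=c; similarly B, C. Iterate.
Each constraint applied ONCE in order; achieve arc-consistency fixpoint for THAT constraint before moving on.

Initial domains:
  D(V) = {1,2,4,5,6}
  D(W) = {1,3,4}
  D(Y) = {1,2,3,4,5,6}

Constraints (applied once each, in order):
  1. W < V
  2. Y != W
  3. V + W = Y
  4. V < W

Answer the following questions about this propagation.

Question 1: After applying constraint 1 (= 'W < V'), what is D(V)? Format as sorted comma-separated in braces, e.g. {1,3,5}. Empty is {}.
Answer: {2,4,5,6}

Derivation:
Constraint 1 (W < V) on D(W)={1,3,4} D(V)={1,2,4,5,6}: V {1,2,4,5,6}->{2,4,5,6}
So after constraint 1: D(V) = {2,4,5,6}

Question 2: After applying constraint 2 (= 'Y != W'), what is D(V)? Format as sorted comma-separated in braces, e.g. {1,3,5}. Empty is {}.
Constraint 1 (W < V) on D(W)={1,3,4} D(V)={1,2,4,5,6}: V {1,2,4,5,6}->{2,4,5,6}
Constraint 2 (Y != W) on D(Y)={1,2,3,4,5,6} D(W)={1,3,4}: no change
So after constraint 2: D(V) = {2,4,5,6}

Answer: {2,4,5,6}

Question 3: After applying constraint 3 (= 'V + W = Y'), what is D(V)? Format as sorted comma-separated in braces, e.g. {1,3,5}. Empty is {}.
Answer: {2,4,5}

Derivation:
Constraint 1 (W < V) on D(W)={1,3,4} D(V)={1,2,4,5,6}: V {1,2,4,5,6}->{2,4,5,6}
Constraint 2 (Y != W) on D(Y)={1,2,3,4,5,6} D(W)={1,3,4}: no change
Constraint 3 (V + W = Y) on D(V)={2,4,5,6} D(W)={1,3,4} D(Y)={1,2,3,4,5,6}: V {2,4,5,6}->{2,4,5}; Y {1,2,3,4,5,6}->{3,5,6}
So after constraint 3: D(V) = {2,4,5}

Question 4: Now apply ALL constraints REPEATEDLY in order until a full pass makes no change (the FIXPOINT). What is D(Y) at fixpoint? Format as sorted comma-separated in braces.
pass 0 (initial): D(Y)={1,2,3,4,5,6}
pass 1: V {1,2,4,5,6}->{2}; W {1,3,4}->{3,4}; Y {1,2,3,4,5,6}->{3,5,6}
pass 2: V {2}->{}; W {3,4}->{}; Y {3,5,6}->{}
pass 3: no change
Fixpoint after 3 passes: D(Y) = {}

Answer: {}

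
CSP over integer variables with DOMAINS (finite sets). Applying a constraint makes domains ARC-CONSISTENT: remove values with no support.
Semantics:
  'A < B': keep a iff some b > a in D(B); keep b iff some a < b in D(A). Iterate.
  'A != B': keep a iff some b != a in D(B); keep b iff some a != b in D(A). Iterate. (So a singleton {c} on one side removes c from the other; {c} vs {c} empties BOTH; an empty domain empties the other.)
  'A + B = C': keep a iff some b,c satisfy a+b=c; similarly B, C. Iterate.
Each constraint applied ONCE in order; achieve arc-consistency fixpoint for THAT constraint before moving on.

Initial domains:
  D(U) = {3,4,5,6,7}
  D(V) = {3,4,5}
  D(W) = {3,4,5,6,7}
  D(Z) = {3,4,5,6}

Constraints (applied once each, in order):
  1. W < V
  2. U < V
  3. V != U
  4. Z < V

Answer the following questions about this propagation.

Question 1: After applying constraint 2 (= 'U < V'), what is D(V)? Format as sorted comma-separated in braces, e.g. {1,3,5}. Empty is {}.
Answer: {4,5}

Derivation:
Constraint 1 (W < V) on D(W)={3,4,5,6,7} D(V)={3,4,5}: W {3,4,5,6,7}->{3,4}; V {3,4,5}->{4,5}
Constraint 2 (U < V) on D(U)={3,4,5,6,7} D(V)={4,5}: U {3,4,5,6,7}->{3,4}
So after constraint 2: D(V) = {4,5}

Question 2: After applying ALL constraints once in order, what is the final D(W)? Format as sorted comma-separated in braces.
Constraint 1 (W < V) on D(W)={3,4,5,6,7} D(V)={3,4,5}: W {3,4,5,6,7}->{3,4}; V {3,4,5}->{4,5}
Constraint 2 (U < V) on D(U)={3,4,5,6,7} D(V)={4,5}: U {3,4,5,6,7}->{3,4}
Constraint 3 (V != U) on D(V)={4,5} D(U)={3,4}: no change
Constraint 4 (Z < V) on D(Z)={3,4,5,6} D(V)={4,5}: Z {3,4,5,6}->{3,4}
So after all 4 constraints: D(W) = {3,4}

Answer: {3,4}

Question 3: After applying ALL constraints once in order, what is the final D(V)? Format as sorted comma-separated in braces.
Answer: {4,5}

Derivation:
Constraint 1 (W < V) on D(W)={3,4,5,6,7} D(V)={3,4,5}: W {3,4,5,6,7}->{3,4}; V {3,4,5}->{4,5}
Constraint 2 (U < V) on D(U)={3,4,5,6,7} D(V)={4,5}: U {3,4,5,6,7}->{3,4}
Constraint 3 (V != U) on D(V)={4,5} D(U)={3,4}: no change
Constraint 4 (Z < V) on D(Z)={3,4,5,6} D(V)={4,5}: Z {3,4,5,6}->{3,4}
So after all 4 constraints: D(V) = {4,5}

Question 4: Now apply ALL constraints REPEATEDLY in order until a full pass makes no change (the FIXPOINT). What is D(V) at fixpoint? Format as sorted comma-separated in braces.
pass 0 (initial): D(V)={3,4,5}
pass 1: U {3,4,5,6,7}->{3,4}; V {3,4,5}->{4,5}; W {3,4,5,6,7}->{3,4}; Z {3,4,5,6}->{3,4}
pass 2: no change
Fixpoint after 2 passes: D(V) = {4,5}

Answer: {4,5}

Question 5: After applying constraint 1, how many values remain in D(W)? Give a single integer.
Answer: 2

Derivation:
Constraint 1 (W < V) on D(W)={3,4,5,6,7} D(V)={3,4,5}: W {3,4,5,6,7}->{3,4}; V {3,4,5}->{4,5}
So after constraint 1: D(W)={3,4}, size = 2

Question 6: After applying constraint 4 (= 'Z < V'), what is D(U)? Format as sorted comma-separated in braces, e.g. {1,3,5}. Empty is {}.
Answer: {3,4}

Derivation:
Constraint 1 (W < V) on D(W)={3,4,5,6,7} D(V)={3,4,5}: W {3,4,5,6,7}->{3,4}; V {3,4,5}->{4,5}
Constraint 2 (U < V) on D(U)={3,4,5,6,7} D(V)={4,5}: U {3,4,5,6,7}->{3,4}
Constraint 3 (V != U) on D(V)={4,5} D(U)={3,4}: no change
Constraint 4 (Z < V) on D(Z)={3,4,5,6} D(V)={4,5}: Z {3,4,5,6}->{3,4}
So after constraint 4: D(U) = {3,4}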